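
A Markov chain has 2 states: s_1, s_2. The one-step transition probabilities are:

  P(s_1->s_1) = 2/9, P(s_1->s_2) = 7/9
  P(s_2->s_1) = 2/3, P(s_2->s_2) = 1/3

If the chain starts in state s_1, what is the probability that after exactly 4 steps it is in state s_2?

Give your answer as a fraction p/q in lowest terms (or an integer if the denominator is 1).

Answer: 3395/6561

Derivation:
Computing P^4 by repeated multiplication:
P^1 =
  s_1: [2/9, 7/9]
  s_2: [2/3, 1/3]
P^2 =
  s_1: [46/81, 35/81]
  s_2: [10/27, 17/27]
P^3 =
  s_1: [302/729, 427/729]
  s_2: [122/243, 121/243]
P^4 =
  s_1: [3166/6561, 3395/6561]
  s_2: [970/2187, 1217/2187]

(P^4)[s_1 -> s_2] = 3395/6561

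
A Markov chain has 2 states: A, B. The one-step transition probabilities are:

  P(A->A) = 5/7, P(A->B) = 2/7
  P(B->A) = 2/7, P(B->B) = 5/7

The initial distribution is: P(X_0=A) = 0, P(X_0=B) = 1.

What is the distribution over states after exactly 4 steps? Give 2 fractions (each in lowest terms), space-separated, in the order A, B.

Propagating the distribution step by step (d_{t+1} = d_t * P):
d_0 = (A=0, B=1)
  d_1[A] = 0*5/7 + 1*2/7 = 2/7
  d_1[B] = 0*2/7 + 1*5/7 = 5/7
d_1 = (A=2/7, B=5/7)
  d_2[A] = 2/7*5/7 + 5/7*2/7 = 20/49
  d_2[B] = 2/7*2/7 + 5/7*5/7 = 29/49
d_2 = (A=20/49, B=29/49)
  d_3[A] = 20/49*5/7 + 29/49*2/7 = 158/343
  d_3[B] = 20/49*2/7 + 29/49*5/7 = 185/343
d_3 = (A=158/343, B=185/343)
  d_4[A] = 158/343*5/7 + 185/343*2/7 = 1160/2401
  d_4[B] = 158/343*2/7 + 185/343*5/7 = 1241/2401
d_4 = (A=1160/2401, B=1241/2401)

Answer: 1160/2401 1241/2401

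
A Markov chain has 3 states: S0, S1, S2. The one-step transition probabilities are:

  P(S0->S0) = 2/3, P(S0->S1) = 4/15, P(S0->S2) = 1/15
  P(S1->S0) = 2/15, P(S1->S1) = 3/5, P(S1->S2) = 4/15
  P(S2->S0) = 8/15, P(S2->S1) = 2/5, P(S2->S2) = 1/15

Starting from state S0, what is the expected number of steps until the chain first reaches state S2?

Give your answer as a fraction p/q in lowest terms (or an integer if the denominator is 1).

Answer: 75/11

Derivation:
Let h_i = expected steps to first reach S2 from state i.
Boundary: h_S2 = 0.
First-step equations for the other states:
  h_S0 = 1 + 2/3*h_S0 + 4/15*h_S1 + 1/15*h_S2
  h_S1 = 1 + 2/15*h_S0 + 3/5*h_S1 + 4/15*h_S2

Substituting h_S2 = 0 and rearranging gives the linear system (I - Q) h = 1:
  [1/3, -4/15] . (h_S0, h_S1) = 1
  [-2/15, 2/5] . (h_S0, h_S1) = 1

Solving yields:
  h_S0 = 75/11
  h_S1 = 105/22

Starting state is S0, so the expected hitting time is h_S0 = 75/11.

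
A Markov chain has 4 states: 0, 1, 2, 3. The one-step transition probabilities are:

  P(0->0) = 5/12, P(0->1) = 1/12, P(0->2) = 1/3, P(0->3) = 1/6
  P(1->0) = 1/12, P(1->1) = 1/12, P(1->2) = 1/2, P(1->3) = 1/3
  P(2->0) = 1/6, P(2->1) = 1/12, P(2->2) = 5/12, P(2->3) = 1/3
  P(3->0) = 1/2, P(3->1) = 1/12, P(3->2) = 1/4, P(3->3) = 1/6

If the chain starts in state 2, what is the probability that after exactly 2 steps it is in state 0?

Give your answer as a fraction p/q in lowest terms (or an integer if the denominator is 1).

Computing P^2 by repeated multiplication:
P^1 =
  0: [5/12, 1/12, 1/3, 1/6]
  1: [1/12, 1/12, 1/2, 1/3]
  2: [1/6, 1/12, 5/12, 1/3]
  3: [1/2, 1/12, 1/4, 1/6]
P^2 =
  0: [23/72, 1/12, 13/36, 17/72]
  1: [7/24, 1/12, 13/36, 19/72]
  2: [5/16, 1/12, 17/48, 1/4]
  3: [49/144, 1/12, 17/48, 2/9]

(P^2)[2 -> 0] = 5/16

Answer: 5/16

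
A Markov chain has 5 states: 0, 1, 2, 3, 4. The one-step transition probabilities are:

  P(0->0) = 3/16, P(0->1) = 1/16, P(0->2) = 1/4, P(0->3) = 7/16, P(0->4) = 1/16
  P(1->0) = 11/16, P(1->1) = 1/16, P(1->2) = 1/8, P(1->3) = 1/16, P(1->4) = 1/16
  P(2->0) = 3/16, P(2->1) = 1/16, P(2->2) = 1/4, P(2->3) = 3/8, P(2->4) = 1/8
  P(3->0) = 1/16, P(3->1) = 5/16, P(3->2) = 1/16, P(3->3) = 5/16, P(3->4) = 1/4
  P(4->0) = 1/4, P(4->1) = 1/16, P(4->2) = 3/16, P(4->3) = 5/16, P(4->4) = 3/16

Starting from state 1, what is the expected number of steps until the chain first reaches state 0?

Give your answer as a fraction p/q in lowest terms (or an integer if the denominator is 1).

Answer: 35696/16153

Derivation:
Let h_i = expected steps to first reach 0 from state i.
Boundary: h_0 = 0.
First-step equations for the other states:
  h_1 = 1 + 11/16*h_0 + 1/16*h_1 + 1/8*h_2 + 1/16*h_3 + 1/16*h_4
  h_2 = 1 + 3/16*h_0 + 1/16*h_1 + 1/4*h_2 + 3/8*h_3 + 1/8*h_4
  h_3 = 1 + 1/16*h_0 + 5/16*h_1 + 1/16*h_2 + 5/16*h_3 + 1/4*h_4
  h_4 = 1 + 1/4*h_0 + 1/16*h_1 + 3/16*h_2 + 5/16*h_3 + 3/16*h_4

Substituting h_0 = 0 and rearranging gives the linear system (I - Q) h = 1:
  [15/16, -1/8, -1/16, -1/16] . (h_1, h_2, h_3, h_4) = 1
  [-1/16, 3/4, -3/8, -1/8] . (h_1, h_2, h_3, h_4) = 1
  [-5/16, -1/16, 11/16, -1/4] . (h_1, h_2, h_3, h_4) = 1
  [-1/16, -3/16, -5/16, 13/16] . (h_1, h_2, h_3, h_4) = 1

Solving yields:
  h_1 = 35696/16153
  h_2 = 2432/557
  h_3 = 70080/16153
  h_4 = 65856/16153

Starting state is 1, so the expected hitting time is h_1 = 35696/16153.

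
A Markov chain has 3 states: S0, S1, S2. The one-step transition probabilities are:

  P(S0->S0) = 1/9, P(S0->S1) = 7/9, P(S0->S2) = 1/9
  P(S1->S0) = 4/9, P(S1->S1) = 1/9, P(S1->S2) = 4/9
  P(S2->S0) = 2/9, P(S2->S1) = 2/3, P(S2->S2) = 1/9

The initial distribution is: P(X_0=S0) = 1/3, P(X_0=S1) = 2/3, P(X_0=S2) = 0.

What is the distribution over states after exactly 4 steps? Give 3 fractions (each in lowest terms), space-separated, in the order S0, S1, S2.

Propagating the distribution step by step (d_{t+1} = d_t * P):
d_0 = (S0=1/3, S1=2/3, S2=0)
  d_1[S0] = 1/3*1/9 + 2/3*4/9 + 0*2/9 = 1/3
  d_1[S1] = 1/3*7/9 + 2/3*1/9 + 0*2/3 = 1/3
  d_1[S2] = 1/3*1/9 + 2/3*4/9 + 0*1/9 = 1/3
d_1 = (S0=1/3, S1=1/3, S2=1/3)
  d_2[S0] = 1/3*1/9 + 1/3*4/9 + 1/3*2/9 = 7/27
  d_2[S1] = 1/3*7/9 + 1/3*1/9 + 1/3*2/3 = 14/27
  d_2[S2] = 1/3*1/9 + 1/3*4/9 + 1/3*1/9 = 2/9
d_2 = (S0=7/27, S1=14/27, S2=2/9)
  d_3[S0] = 7/27*1/9 + 14/27*4/9 + 2/9*2/9 = 25/81
  d_3[S1] = 7/27*7/9 + 14/27*1/9 + 2/9*2/3 = 11/27
  d_3[S2] = 7/27*1/9 + 14/27*4/9 + 2/9*1/9 = 23/81
d_3 = (S0=25/81, S1=11/27, S2=23/81)
  d_4[S0] = 25/81*1/9 + 11/27*4/9 + 23/81*2/9 = 203/729
  d_4[S1] = 25/81*7/9 + 11/27*1/9 + 23/81*2/3 = 346/729
  d_4[S2] = 25/81*1/9 + 11/27*4/9 + 23/81*1/9 = 20/81
d_4 = (S0=203/729, S1=346/729, S2=20/81)

Answer: 203/729 346/729 20/81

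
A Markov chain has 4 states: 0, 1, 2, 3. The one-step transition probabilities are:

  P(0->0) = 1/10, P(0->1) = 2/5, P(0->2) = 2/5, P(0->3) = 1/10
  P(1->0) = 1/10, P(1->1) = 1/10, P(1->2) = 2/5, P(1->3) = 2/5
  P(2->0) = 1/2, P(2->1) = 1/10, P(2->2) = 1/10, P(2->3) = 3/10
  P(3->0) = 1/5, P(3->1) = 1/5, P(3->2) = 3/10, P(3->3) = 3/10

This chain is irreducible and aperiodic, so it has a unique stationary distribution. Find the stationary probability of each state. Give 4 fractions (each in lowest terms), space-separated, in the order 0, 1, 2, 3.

Answer: 350/1447 289/1447 415/1447 393/1447

Derivation:
The stationary distribution satisfies pi = pi * P, i.e.:
  pi_0 = 1/10*pi_0 + 1/10*pi_1 + 1/2*pi_2 + 1/5*pi_3
  pi_1 = 2/5*pi_0 + 1/10*pi_1 + 1/10*pi_2 + 1/5*pi_3
  pi_2 = 2/5*pi_0 + 2/5*pi_1 + 1/10*pi_2 + 3/10*pi_3
  pi_3 = 1/10*pi_0 + 2/5*pi_1 + 3/10*pi_2 + 3/10*pi_3
with normalization: pi_0 + pi_1 + pi_2 + pi_3 = 1.

Using the first 3 balance equations plus normalization, the linear system A*pi = b is:
  [-9/10, 1/10, 1/2, 1/5] . pi = 0
  [2/5, -9/10, 1/10, 1/5] . pi = 0
  [2/5, 2/5, -9/10, 3/10] . pi = 0
  [1, 1, 1, 1] . pi = 1

Solving yields:
  pi_0 = 350/1447
  pi_1 = 289/1447
  pi_2 = 415/1447
  pi_3 = 393/1447

Verification (pi * P):
  350/1447*1/10 + 289/1447*1/10 + 415/1447*1/2 + 393/1447*1/5 = 350/1447 = pi_0  (ok)
  350/1447*2/5 + 289/1447*1/10 + 415/1447*1/10 + 393/1447*1/5 = 289/1447 = pi_1  (ok)
  350/1447*2/5 + 289/1447*2/5 + 415/1447*1/10 + 393/1447*3/10 = 415/1447 = pi_2  (ok)
  350/1447*1/10 + 289/1447*2/5 + 415/1447*3/10 + 393/1447*3/10 = 393/1447 = pi_3  (ok)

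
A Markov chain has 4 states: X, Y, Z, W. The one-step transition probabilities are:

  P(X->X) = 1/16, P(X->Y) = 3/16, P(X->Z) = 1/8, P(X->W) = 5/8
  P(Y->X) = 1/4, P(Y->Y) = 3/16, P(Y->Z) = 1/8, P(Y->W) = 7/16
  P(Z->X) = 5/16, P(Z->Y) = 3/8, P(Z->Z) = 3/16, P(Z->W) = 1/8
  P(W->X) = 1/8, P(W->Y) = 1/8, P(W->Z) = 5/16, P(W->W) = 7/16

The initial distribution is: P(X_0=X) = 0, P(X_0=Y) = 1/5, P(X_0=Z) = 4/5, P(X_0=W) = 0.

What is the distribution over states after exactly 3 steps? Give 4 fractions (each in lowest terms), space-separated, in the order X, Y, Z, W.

Answer: 3519/20480 787/4096 893/4096 8561/20480

Derivation:
Propagating the distribution step by step (d_{t+1} = d_t * P):
d_0 = (X=0, Y=1/5, Z=4/5, W=0)
  d_1[X] = 0*1/16 + 1/5*1/4 + 4/5*5/16 + 0*1/8 = 3/10
  d_1[Y] = 0*3/16 + 1/5*3/16 + 4/5*3/8 + 0*1/8 = 27/80
  d_1[Z] = 0*1/8 + 1/5*1/8 + 4/5*3/16 + 0*5/16 = 7/40
  d_1[W] = 0*5/8 + 1/5*7/16 + 4/5*1/8 + 0*7/16 = 3/16
d_1 = (X=3/10, Y=27/80, Z=7/40, W=3/16)
  d_2[X] = 3/10*1/16 + 27/80*1/4 + 7/40*5/16 + 3/16*1/8 = 29/160
  d_2[Y] = 3/10*3/16 + 27/80*3/16 + 7/40*3/8 + 3/16*1/8 = 267/1280
  d_2[Z] = 3/10*1/8 + 27/80*1/8 + 7/40*3/16 + 3/16*5/16 = 219/1280
  d_2[W] = 3/10*5/8 + 27/80*7/16 + 7/40*1/8 + 3/16*7/16 = 281/640
d_2 = (X=29/160, Y=267/1280, Z=219/1280, W=281/640)
  d_3[X] = 29/160*1/16 + 267/1280*1/4 + 219/1280*5/16 + 281/640*1/8 = 3519/20480
  d_3[Y] = 29/160*3/16 + 267/1280*3/16 + 219/1280*3/8 + 281/640*1/8 = 787/4096
  d_3[Z] = 29/160*1/8 + 267/1280*1/8 + 219/1280*3/16 + 281/640*5/16 = 893/4096
  d_3[W] = 29/160*5/8 + 267/1280*7/16 + 219/1280*1/8 + 281/640*7/16 = 8561/20480
d_3 = (X=3519/20480, Y=787/4096, Z=893/4096, W=8561/20480)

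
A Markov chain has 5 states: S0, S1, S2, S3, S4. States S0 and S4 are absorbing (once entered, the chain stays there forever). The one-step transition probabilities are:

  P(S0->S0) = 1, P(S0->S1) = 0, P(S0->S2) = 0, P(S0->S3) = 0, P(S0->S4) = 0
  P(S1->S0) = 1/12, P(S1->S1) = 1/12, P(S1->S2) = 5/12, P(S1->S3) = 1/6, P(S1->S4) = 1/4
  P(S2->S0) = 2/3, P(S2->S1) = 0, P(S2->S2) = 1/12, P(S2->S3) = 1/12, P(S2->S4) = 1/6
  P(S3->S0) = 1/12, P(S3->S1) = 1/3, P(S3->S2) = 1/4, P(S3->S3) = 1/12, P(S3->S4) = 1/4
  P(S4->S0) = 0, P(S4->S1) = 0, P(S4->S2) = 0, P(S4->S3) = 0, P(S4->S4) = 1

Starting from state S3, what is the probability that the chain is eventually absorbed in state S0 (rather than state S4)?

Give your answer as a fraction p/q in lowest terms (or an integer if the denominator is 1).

Answer: 589/1190

Derivation:
Let a_i = P(absorbed in S0 | start in state i).
Boundary conditions: a_S0 = 1, a_S4 = 0.
For each transient state i, a_i = sum_j P(i->j) * a_j:
  a_S1 = 1/12*a_S0 + 1/12*a_S1 + 5/12*a_S2 + 1/6*a_S3 + 1/4*a_S4
  a_S2 = 2/3*a_S0 + 0*a_S1 + 1/12*a_S2 + 1/12*a_S3 + 1/6*a_S4
  a_S3 = 1/12*a_S0 + 1/3*a_S1 + 1/4*a_S2 + 1/12*a_S3 + 1/4*a_S4

Substituting a_S0 = 1 and a_S4 = 0, rearrange to (I - Q) a = r where r[i] = P(i -> S0):
  [11/12, -5/12, -1/6] . (a_S1, a_S2, a_S3) = 1/12
  [0, 11/12, -1/12] . (a_S1, a_S2, a_S3) = 2/3
  [-1/3, -1/4, 11/12] . (a_S1, a_S2, a_S3) = 1/12

Solving yields:
  a_S1 = 633/1190
  a_S2 = 919/1190
  a_S3 = 589/1190

Starting state is S3, so the absorption probability is a_S3 = 589/1190.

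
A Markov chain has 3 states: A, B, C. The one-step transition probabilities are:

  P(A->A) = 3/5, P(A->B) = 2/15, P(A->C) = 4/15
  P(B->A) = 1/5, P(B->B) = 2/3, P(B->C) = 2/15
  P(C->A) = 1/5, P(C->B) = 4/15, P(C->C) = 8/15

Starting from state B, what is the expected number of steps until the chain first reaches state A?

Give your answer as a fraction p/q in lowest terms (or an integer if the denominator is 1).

Answer: 5

Derivation:
Let h_i = expected steps to first reach A from state i.
Boundary: h_A = 0.
First-step equations for the other states:
  h_B = 1 + 1/5*h_A + 2/3*h_B + 2/15*h_C
  h_C = 1 + 1/5*h_A + 4/15*h_B + 8/15*h_C

Substituting h_A = 0 and rearranging gives the linear system (I - Q) h = 1:
  [1/3, -2/15] . (h_B, h_C) = 1
  [-4/15, 7/15] . (h_B, h_C) = 1

Solving yields:
  h_B = 5
  h_C = 5

Starting state is B, so the expected hitting time is h_B = 5.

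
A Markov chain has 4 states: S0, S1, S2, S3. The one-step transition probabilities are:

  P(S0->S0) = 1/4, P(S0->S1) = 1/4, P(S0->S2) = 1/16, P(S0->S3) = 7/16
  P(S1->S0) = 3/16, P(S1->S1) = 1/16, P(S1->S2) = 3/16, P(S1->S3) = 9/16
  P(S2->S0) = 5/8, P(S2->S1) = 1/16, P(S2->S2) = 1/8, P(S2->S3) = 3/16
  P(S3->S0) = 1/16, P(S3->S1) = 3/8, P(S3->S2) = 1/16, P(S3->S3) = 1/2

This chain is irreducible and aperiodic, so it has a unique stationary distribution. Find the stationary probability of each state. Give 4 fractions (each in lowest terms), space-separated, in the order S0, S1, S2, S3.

Answer: 792/4321 1057/4321 429/4321 2043/4321

Derivation:
The stationary distribution satisfies pi = pi * P, i.e.:
  pi_S0 = 1/4*pi_S0 + 3/16*pi_S1 + 5/8*pi_S2 + 1/16*pi_S3
  pi_S1 = 1/4*pi_S0 + 1/16*pi_S1 + 1/16*pi_S2 + 3/8*pi_S3
  pi_S2 = 1/16*pi_S0 + 3/16*pi_S1 + 1/8*pi_S2 + 1/16*pi_S3
  pi_S3 = 7/16*pi_S0 + 9/16*pi_S1 + 3/16*pi_S2 + 1/2*pi_S3
with normalization: pi_S0 + pi_S1 + pi_S2 + pi_S3 = 1.

Using the first 3 balance equations plus normalization, the linear system A*pi = b is:
  [-3/4, 3/16, 5/8, 1/16] . pi = 0
  [1/4, -15/16, 1/16, 3/8] . pi = 0
  [1/16, 3/16, -7/8, 1/16] . pi = 0
  [1, 1, 1, 1] . pi = 1

Solving yields:
  pi_S0 = 792/4321
  pi_S1 = 1057/4321
  pi_S2 = 429/4321
  pi_S3 = 2043/4321

Verification (pi * P):
  792/4321*1/4 + 1057/4321*3/16 + 429/4321*5/8 + 2043/4321*1/16 = 792/4321 = pi_S0  (ok)
  792/4321*1/4 + 1057/4321*1/16 + 429/4321*1/16 + 2043/4321*3/8 = 1057/4321 = pi_S1  (ok)
  792/4321*1/16 + 1057/4321*3/16 + 429/4321*1/8 + 2043/4321*1/16 = 429/4321 = pi_S2  (ok)
  792/4321*7/16 + 1057/4321*9/16 + 429/4321*3/16 + 2043/4321*1/2 = 2043/4321 = pi_S3  (ok)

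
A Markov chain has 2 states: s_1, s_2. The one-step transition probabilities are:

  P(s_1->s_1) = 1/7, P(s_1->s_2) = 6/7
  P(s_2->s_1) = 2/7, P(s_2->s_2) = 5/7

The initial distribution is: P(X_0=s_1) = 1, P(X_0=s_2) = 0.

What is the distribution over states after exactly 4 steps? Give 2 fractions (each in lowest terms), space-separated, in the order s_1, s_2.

Answer: 601/2401 1800/2401

Derivation:
Propagating the distribution step by step (d_{t+1} = d_t * P):
d_0 = (s_1=1, s_2=0)
  d_1[s_1] = 1*1/7 + 0*2/7 = 1/7
  d_1[s_2] = 1*6/7 + 0*5/7 = 6/7
d_1 = (s_1=1/7, s_2=6/7)
  d_2[s_1] = 1/7*1/7 + 6/7*2/7 = 13/49
  d_2[s_2] = 1/7*6/7 + 6/7*5/7 = 36/49
d_2 = (s_1=13/49, s_2=36/49)
  d_3[s_1] = 13/49*1/7 + 36/49*2/7 = 85/343
  d_3[s_2] = 13/49*6/7 + 36/49*5/7 = 258/343
d_3 = (s_1=85/343, s_2=258/343)
  d_4[s_1] = 85/343*1/7 + 258/343*2/7 = 601/2401
  d_4[s_2] = 85/343*6/7 + 258/343*5/7 = 1800/2401
d_4 = (s_1=601/2401, s_2=1800/2401)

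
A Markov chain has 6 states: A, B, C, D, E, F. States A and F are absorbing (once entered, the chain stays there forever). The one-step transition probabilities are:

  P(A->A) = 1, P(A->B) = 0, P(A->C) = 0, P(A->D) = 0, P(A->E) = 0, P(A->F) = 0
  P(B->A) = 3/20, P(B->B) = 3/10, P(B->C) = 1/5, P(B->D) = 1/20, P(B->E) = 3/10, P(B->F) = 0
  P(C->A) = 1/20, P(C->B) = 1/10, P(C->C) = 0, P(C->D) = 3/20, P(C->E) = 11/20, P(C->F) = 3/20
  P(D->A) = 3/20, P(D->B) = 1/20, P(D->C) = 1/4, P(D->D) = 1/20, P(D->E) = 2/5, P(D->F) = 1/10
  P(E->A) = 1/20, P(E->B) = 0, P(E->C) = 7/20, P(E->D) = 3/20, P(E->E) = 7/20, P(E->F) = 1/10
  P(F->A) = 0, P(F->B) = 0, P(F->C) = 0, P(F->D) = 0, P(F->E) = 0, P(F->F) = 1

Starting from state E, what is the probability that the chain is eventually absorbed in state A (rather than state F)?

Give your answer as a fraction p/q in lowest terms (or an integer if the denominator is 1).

Answer: 11496/29807

Derivation:
Let a_i = P(absorbed in A | start in state i).
Boundary conditions: a_A = 1, a_F = 0.
For each transient state i, a_i = sum_j P(i->j) * a_j:
  a_B = 3/20*a_A + 3/10*a_B + 1/5*a_C + 1/20*a_D + 3/10*a_E + 0*a_F
  a_C = 1/20*a_A + 1/10*a_B + 0*a_C + 3/20*a_D + 11/20*a_E + 3/20*a_F
  a_D = 3/20*a_A + 1/20*a_B + 1/4*a_C + 1/20*a_D + 2/5*a_E + 1/10*a_F
  a_E = 1/20*a_A + 0*a_B + 7/20*a_C + 3/20*a_D + 7/20*a_E + 1/10*a_F

Substituting a_A = 1 and a_F = 0, rearrange to (I - Q) a = r where r[i] = P(i -> A):
  [7/10, -1/5, -1/20, -3/10] . (a_B, a_C, a_D, a_E) = 3/20
  [-1/10, 1, -3/20, -11/20] . (a_B, a_C, a_D, a_E) = 1/20
  [-1/20, -1/4, 19/20, -2/5] . (a_B, a_C, a_D, a_E) = 3/20
  [0, -7/20, -3/20, 13/20] . (a_B, a_C, a_D, a_E) = 1/20

Solving yields:
  a_B = 15516/29807
  a_C = 11368/29807
  a_D = 13355/29807
  a_E = 11496/29807

Starting state is E, so the absorption probability is a_E = 11496/29807.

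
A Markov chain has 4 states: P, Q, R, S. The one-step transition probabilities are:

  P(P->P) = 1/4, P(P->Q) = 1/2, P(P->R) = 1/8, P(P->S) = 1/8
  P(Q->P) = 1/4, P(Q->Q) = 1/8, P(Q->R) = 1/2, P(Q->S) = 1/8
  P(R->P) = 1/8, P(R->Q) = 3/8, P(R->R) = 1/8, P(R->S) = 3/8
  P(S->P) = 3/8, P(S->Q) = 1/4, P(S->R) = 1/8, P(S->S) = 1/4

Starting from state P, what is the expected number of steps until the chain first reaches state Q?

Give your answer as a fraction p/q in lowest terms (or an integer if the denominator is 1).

Let h_i = expected steps to first reach Q from state i.
Boundary: h_Q = 0.
First-step equations for the other states:
  h_P = 1 + 1/4*h_P + 1/2*h_Q + 1/8*h_R + 1/8*h_S
  h_R = 1 + 1/8*h_P + 3/8*h_Q + 1/8*h_R + 3/8*h_S
  h_S = 1 + 3/8*h_P + 1/4*h_Q + 1/8*h_R + 1/4*h_S

Substituting h_Q = 0 and rearranging gives the linear system (I - Q) h = 1:
  [3/4, -1/8, -1/8] . (h_P, h_R, h_S) = 1
  [-1/8, 7/8, -3/8] . (h_P, h_R, h_S) = 1
  [-3/8, -1/8, 3/4] . (h_P, h_R, h_S) = 1

Solving yields:
  h_P = 448/197
  h_R = 536/197
  h_S = 576/197

Starting state is P, so the expected hitting time is h_P = 448/197.

Answer: 448/197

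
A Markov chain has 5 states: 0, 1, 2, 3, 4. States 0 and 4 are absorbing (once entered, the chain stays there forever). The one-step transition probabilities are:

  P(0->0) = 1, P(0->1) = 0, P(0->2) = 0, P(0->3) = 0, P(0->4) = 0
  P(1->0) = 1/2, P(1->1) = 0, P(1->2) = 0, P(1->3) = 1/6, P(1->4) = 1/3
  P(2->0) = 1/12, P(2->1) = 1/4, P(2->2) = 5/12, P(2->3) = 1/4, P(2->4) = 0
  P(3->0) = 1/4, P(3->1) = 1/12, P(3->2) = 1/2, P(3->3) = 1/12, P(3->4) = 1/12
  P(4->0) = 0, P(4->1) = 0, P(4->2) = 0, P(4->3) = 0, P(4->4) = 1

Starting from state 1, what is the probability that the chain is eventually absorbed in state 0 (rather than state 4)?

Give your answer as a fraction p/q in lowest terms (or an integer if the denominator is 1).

Answer: 204/329

Derivation:
Let a_i = P(absorbed in 0 | start in state i).
Boundary conditions: a_0 = 1, a_4 = 0.
For each transient state i, a_i = sum_j P(i->j) * a_j:
  a_1 = 1/2*a_0 + 0*a_1 + 0*a_2 + 1/6*a_3 + 1/3*a_4
  a_2 = 1/12*a_0 + 1/4*a_1 + 5/12*a_2 + 1/4*a_3 + 0*a_4
  a_3 = 1/4*a_0 + 1/12*a_1 + 1/2*a_2 + 1/12*a_3 + 1/12*a_4

Substituting a_0 = 1 and a_4 = 0, rearrange to (I - Q) a = r where r[i] = P(i -> 0):
  [1, 0, -1/6] . (a_1, a_2, a_3) = 1/2
  [-1/4, 7/12, -1/4] . (a_1, a_2, a_3) = 1/12
  [-1/12, -1/2, 11/12] . (a_1, a_2, a_3) = 1/4

Solving yields:
  a_1 = 204/329
  a_2 = 236/329
  a_3 = 237/329

Starting state is 1, so the absorption probability is a_1 = 204/329.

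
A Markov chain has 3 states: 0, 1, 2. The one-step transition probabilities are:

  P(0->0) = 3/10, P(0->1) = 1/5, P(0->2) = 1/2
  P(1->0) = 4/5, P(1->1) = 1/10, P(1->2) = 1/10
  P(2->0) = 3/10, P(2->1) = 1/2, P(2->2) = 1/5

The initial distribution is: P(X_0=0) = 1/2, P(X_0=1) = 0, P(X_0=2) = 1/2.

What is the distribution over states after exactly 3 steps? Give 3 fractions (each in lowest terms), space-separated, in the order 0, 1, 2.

Answer: 87/200 499/2000 631/2000

Derivation:
Propagating the distribution step by step (d_{t+1} = d_t * P):
d_0 = (0=1/2, 1=0, 2=1/2)
  d_1[0] = 1/2*3/10 + 0*4/5 + 1/2*3/10 = 3/10
  d_1[1] = 1/2*1/5 + 0*1/10 + 1/2*1/2 = 7/20
  d_1[2] = 1/2*1/2 + 0*1/10 + 1/2*1/5 = 7/20
d_1 = (0=3/10, 1=7/20, 2=7/20)
  d_2[0] = 3/10*3/10 + 7/20*4/5 + 7/20*3/10 = 19/40
  d_2[1] = 3/10*1/5 + 7/20*1/10 + 7/20*1/2 = 27/100
  d_2[2] = 3/10*1/2 + 7/20*1/10 + 7/20*1/5 = 51/200
d_2 = (0=19/40, 1=27/100, 2=51/200)
  d_3[0] = 19/40*3/10 + 27/100*4/5 + 51/200*3/10 = 87/200
  d_3[1] = 19/40*1/5 + 27/100*1/10 + 51/200*1/2 = 499/2000
  d_3[2] = 19/40*1/2 + 27/100*1/10 + 51/200*1/5 = 631/2000
d_3 = (0=87/200, 1=499/2000, 2=631/2000)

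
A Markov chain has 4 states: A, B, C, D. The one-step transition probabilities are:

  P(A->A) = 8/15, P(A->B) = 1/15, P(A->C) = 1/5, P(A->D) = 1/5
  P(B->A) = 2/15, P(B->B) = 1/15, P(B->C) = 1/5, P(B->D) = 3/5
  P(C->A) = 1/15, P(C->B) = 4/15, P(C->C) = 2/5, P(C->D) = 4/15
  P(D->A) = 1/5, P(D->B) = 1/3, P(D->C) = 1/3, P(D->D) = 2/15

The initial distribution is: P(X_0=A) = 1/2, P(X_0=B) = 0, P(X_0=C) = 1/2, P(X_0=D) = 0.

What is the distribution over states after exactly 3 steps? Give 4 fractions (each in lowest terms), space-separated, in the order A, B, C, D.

Propagating the distribution step by step (d_{t+1} = d_t * P):
d_0 = (A=1/2, B=0, C=1/2, D=0)
  d_1[A] = 1/2*8/15 + 0*2/15 + 1/2*1/15 + 0*1/5 = 3/10
  d_1[B] = 1/2*1/15 + 0*1/15 + 1/2*4/15 + 0*1/3 = 1/6
  d_1[C] = 1/2*1/5 + 0*1/5 + 1/2*2/5 + 0*1/3 = 3/10
  d_1[D] = 1/2*1/5 + 0*3/5 + 1/2*4/15 + 0*2/15 = 7/30
d_1 = (A=3/10, B=1/6, C=3/10, D=7/30)
  d_2[A] = 3/10*8/15 + 1/6*2/15 + 3/10*1/15 + 7/30*1/5 = 56/225
  d_2[B] = 3/10*1/15 + 1/6*1/15 + 3/10*4/15 + 7/30*1/3 = 17/90
  d_2[C] = 3/10*1/5 + 1/6*1/5 + 3/10*2/5 + 7/30*1/3 = 131/450
  d_2[D] = 3/10*1/5 + 1/6*3/5 + 3/10*4/15 + 7/30*2/15 = 61/225
d_2 = (A=56/225, B=17/90, C=131/450, D=61/225)
  d_3[A] = 56/225*8/15 + 17/90*2/15 + 131/450*1/15 + 61/225*1/5 = 521/2250
  d_3[B] = 56/225*1/15 + 17/90*1/15 + 131/450*4/15 + 61/225*1/3 = 1331/6750
  d_3[C] = 56/225*1/5 + 17/90*1/5 + 131/450*2/5 + 61/225*1/3 = 1987/6750
  d_3[D] = 56/225*1/5 + 17/90*3/5 + 131/450*4/15 + 61/225*2/15 = 623/2250
d_3 = (A=521/2250, B=1331/6750, C=1987/6750, D=623/2250)

Answer: 521/2250 1331/6750 1987/6750 623/2250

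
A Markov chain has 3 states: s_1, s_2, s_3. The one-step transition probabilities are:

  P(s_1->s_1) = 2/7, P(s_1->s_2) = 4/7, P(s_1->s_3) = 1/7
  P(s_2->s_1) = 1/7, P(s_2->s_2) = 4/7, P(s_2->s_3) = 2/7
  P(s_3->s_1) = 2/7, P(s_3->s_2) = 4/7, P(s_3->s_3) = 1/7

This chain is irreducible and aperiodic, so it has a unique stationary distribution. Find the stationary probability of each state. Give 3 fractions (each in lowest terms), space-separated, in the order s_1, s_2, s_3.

Answer: 10/49 4/7 11/49

Derivation:
The stationary distribution satisfies pi = pi * P, i.e.:
  pi_s_1 = 2/7*pi_s_1 + 1/7*pi_s_2 + 2/7*pi_s_3
  pi_s_2 = 4/7*pi_s_1 + 4/7*pi_s_2 + 4/7*pi_s_3
  pi_s_3 = 1/7*pi_s_1 + 2/7*pi_s_2 + 1/7*pi_s_3
with normalization: pi_s_1 + pi_s_2 + pi_s_3 = 1.

Using the first 2 balance equations plus normalization, the linear system A*pi = b is:
  [-5/7, 1/7, 2/7] . pi = 0
  [4/7, -3/7, 4/7] . pi = 0
  [1, 1, 1] . pi = 1

Solving yields:
  pi_s_1 = 10/49
  pi_s_2 = 4/7
  pi_s_3 = 11/49

Verification (pi * P):
  10/49*2/7 + 4/7*1/7 + 11/49*2/7 = 10/49 = pi_s_1  (ok)
  10/49*4/7 + 4/7*4/7 + 11/49*4/7 = 4/7 = pi_s_2  (ok)
  10/49*1/7 + 4/7*2/7 + 11/49*1/7 = 11/49 = pi_s_3  (ok)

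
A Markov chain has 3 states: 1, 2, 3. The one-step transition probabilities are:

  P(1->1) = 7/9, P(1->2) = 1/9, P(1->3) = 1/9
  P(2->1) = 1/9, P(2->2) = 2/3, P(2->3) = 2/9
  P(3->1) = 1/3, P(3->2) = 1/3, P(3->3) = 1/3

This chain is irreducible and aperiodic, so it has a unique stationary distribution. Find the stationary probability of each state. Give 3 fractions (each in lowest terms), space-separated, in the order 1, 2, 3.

The stationary distribution satisfies pi = pi * P, i.e.:
  pi_1 = 7/9*pi_1 + 1/9*pi_2 + 1/3*pi_3
  pi_2 = 1/9*pi_1 + 2/3*pi_2 + 1/3*pi_3
  pi_3 = 1/9*pi_1 + 2/9*pi_2 + 1/3*pi_3
with normalization: pi_1 + pi_2 + pi_3 = 1.

Using the first 2 balance equations plus normalization, the linear system A*pi = b is:
  [-2/9, 1/9, 1/3] . pi = 0
  [1/9, -1/3, 1/3] . pi = 0
  [1, 1, 1] . pi = 1

Solving yields:
  pi_1 = 6/13
  pi_2 = 9/26
  pi_3 = 5/26

Verification (pi * P):
  6/13*7/9 + 9/26*1/9 + 5/26*1/3 = 6/13 = pi_1  (ok)
  6/13*1/9 + 9/26*2/3 + 5/26*1/3 = 9/26 = pi_2  (ok)
  6/13*1/9 + 9/26*2/9 + 5/26*1/3 = 5/26 = pi_3  (ok)

Answer: 6/13 9/26 5/26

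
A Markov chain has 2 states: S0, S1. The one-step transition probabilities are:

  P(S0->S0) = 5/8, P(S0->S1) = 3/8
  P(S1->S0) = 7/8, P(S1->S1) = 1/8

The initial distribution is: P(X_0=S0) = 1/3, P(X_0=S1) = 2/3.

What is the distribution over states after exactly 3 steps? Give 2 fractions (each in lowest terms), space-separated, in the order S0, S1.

Propagating the distribution step by step (d_{t+1} = d_t * P):
d_0 = (S0=1/3, S1=2/3)
  d_1[S0] = 1/3*5/8 + 2/3*7/8 = 19/24
  d_1[S1] = 1/3*3/8 + 2/3*1/8 = 5/24
d_1 = (S0=19/24, S1=5/24)
  d_2[S0] = 19/24*5/8 + 5/24*7/8 = 65/96
  d_2[S1] = 19/24*3/8 + 5/24*1/8 = 31/96
d_2 = (S0=65/96, S1=31/96)
  d_3[S0] = 65/96*5/8 + 31/96*7/8 = 271/384
  d_3[S1] = 65/96*3/8 + 31/96*1/8 = 113/384
d_3 = (S0=271/384, S1=113/384)

Answer: 271/384 113/384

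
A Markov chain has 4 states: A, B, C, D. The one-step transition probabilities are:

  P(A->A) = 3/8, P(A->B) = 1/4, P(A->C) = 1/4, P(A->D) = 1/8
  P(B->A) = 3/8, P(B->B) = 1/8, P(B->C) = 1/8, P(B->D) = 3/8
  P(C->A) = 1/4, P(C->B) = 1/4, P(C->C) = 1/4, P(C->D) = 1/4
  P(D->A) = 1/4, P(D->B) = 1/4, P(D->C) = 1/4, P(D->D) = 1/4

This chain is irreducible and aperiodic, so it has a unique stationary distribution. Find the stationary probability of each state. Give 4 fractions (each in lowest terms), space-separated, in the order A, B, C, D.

Answer: 20/63 2/9 2/9 5/21

Derivation:
The stationary distribution satisfies pi = pi * P, i.e.:
  pi_A = 3/8*pi_A + 3/8*pi_B + 1/4*pi_C + 1/4*pi_D
  pi_B = 1/4*pi_A + 1/8*pi_B + 1/4*pi_C + 1/4*pi_D
  pi_C = 1/4*pi_A + 1/8*pi_B + 1/4*pi_C + 1/4*pi_D
  pi_D = 1/8*pi_A + 3/8*pi_B + 1/4*pi_C + 1/4*pi_D
with normalization: pi_A + pi_B + pi_C + pi_D = 1.

Using the first 3 balance equations plus normalization, the linear system A*pi = b is:
  [-5/8, 3/8, 1/4, 1/4] . pi = 0
  [1/4, -7/8, 1/4, 1/4] . pi = 0
  [1/4, 1/8, -3/4, 1/4] . pi = 0
  [1, 1, 1, 1] . pi = 1

Solving yields:
  pi_A = 20/63
  pi_B = 2/9
  pi_C = 2/9
  pi_D = 5/21

Verification (pi * P):
  20/63*3/8 + 2/9*3/8 + 2/9*1/4 + 5/21*1/4 = 20/63 = pi_A  (ok)
  20/63*1/4 + 2/9*1/8 + 2/9*1/4 + 5/21*1/4 = 2/9 = pi_B  (ok)
  20/63*1/4 + 2/9*1/8 + 2/9*1/4 + 5/21*1/4 = 2/9 = pi_C  (ok)
  20/63*1/8 + 2/9*3/8 + 2/9*1/4 + 5/21*1/4 = 5/21 = pi_D  (ok)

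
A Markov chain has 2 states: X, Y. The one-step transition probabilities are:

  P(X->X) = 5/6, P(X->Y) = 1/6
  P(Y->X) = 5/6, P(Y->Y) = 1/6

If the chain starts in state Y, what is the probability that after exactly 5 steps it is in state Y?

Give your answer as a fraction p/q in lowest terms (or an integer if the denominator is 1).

Computing P^5 by repeated multiplication:
P^1 =
  X: [5/6, 1/6]
  Y: [5/6, 1/6]
P^2 =
  X: [5/6, 1/6]
  Y: [5/6, 1/6]
P^3 =
  X: [5/6, 1/6]
  Y: [5/6, 1/6]
P^4 =
  X: [5/6, 1/6]
  Y: [5/6, 1/6]
P^5 =
  X: [5/6, 1/6]
  Y: [5/6, 1/6]

(P^5)[Y -> Y] = 1/6

Answer: 1/6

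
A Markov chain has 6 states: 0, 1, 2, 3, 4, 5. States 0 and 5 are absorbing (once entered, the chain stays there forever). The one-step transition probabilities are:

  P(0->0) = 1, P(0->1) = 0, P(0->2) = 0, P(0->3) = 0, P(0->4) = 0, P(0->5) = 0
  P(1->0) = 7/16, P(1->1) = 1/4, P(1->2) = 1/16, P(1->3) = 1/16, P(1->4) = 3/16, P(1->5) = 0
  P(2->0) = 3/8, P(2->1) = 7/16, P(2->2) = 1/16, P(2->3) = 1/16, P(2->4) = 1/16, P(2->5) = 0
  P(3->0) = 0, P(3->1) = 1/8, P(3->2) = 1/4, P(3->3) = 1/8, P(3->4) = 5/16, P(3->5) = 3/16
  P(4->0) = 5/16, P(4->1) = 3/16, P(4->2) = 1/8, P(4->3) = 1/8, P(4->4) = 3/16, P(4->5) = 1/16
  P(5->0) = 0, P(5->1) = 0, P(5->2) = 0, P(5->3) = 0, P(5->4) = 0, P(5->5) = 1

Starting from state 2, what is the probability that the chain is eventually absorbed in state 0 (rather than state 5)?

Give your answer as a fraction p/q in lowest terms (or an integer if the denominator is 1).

Let a_i = P(absorbed in 0 | start in state i).
Boundary conditions: a_0 = 1, a_5 = 0.
For each transient state i, a_i = sum_j P(i->j) * a_j:
  a_1 = 7/16*a_0 + 1/4*a_1 + 1/16*a_2 + 1/16*a_3 + 3/16*a_4 + 0*a_5
  a_2 = 3/8*a_0 + 7/16*a_1 + 1/16*a_2 + 1/16*a_3 + 1/16*a_4 + 0*a_5
  a_3 = 0*a_0 + 1/8*a_1 + 1/4*a_2 + 1/8*a_3 + 5/16*a_4 + 3/16*a_5
  a_4 = 5/16*a_0 + 3/16*a_1 + 1/8*a_2 + 1/8*a_3 + 3/16*a_4 + 1/16*a_5

Substituting a_0 = 1 and a_5 = 0, rearrange to (I - Q) a = r where r[i] = P(i -> 0):
  [3/4, -1/16, -1/16, -3/16] . (a_1, a_2, a_3, a_4) = 7/16
  [-7/16, 15/16, -1/16, -1/16] . (a_1, a_2, a_3, a_4) = 3/8
  [-1/8, -1/4, 7/8, -5/16] . (a_1, a_2, a_3, a_4) = 0
  [-3/16, -1/8, -1/8, 13/16] . (a_1, a_2, a_3, a_4) = 5/16

Solving yields:
  a_1 = 11503/12317
  a_2 = 11576/12317
  a_3 = 8705/12317
  a_4 = 10512/12317

Starting state is 2, so the absorption probability is a_2 = 11576/12317.

Answer: 11576/12317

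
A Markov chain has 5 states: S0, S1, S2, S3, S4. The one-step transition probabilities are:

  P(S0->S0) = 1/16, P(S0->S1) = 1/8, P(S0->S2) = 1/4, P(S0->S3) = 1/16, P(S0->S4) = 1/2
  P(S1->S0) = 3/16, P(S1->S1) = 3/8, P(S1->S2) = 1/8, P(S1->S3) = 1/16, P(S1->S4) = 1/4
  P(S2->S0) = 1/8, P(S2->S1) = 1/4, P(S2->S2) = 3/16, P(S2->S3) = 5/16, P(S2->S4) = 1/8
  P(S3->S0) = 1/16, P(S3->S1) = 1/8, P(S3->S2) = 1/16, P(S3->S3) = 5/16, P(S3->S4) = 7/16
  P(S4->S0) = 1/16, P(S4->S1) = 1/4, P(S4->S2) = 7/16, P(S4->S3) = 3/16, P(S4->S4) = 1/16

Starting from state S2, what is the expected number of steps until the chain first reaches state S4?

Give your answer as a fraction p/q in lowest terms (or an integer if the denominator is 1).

Let h_i = expected steps to first reach S4 from state i.
Boundary: h_S4 = 0.
First-step equations for the other states:
  h_S0 = 1 + 1/16*h_S0 + 1/8*h_S1 + 1/4*h_S2 + 1/16*h_S3 + 1/2*h_S4
  h_S1 = 1 + 3/16*h_S0 + 3/8*h_S1 + 1/8*h_S2 + 1/16*h_S3 + 1/4*h_S4
  h_S2 = 1 + 1/8*h_S0 + 1/4*h_S1 + 3/16*h_S2 + 5/16*h_S3 + 1/8*h_S4
  h_S3 = 1 + 1/16*h_S0 + 1/8*h_S1 + 1/16*h_S2 + 5/16*h_S3 + 7/16*h_S4

Substituting h_S4 = 0 and rearranging gives the linear system (I - Q) h = 1:
  [15/16, -1/8, -1/4, -1/16] . (h_S0, h_S1, h_S2, h_S3) = 1
  [-3/16, 5/8, -1/8, -1/16] . (h_S0, h_S1, h_S2, h_S3) = 1
  [-1/8, -1/4, 13/16, -5/16] . (h_S0, h_S1, h_S2, h_S3) = 1
  [-1/16, -1/8, -1/16, 11/16] . (h_S0, h_S1, h_S2, h_S3) = 1

Solving yields:
  h_S0 = 880/327
  h_S1 = 3352/981
  h_S2 = 1216/327
  h_S3 = 2608/981

Starting state is S2, so the expected hitting time is h_S2 = 1216/327.

Answer: 1216/327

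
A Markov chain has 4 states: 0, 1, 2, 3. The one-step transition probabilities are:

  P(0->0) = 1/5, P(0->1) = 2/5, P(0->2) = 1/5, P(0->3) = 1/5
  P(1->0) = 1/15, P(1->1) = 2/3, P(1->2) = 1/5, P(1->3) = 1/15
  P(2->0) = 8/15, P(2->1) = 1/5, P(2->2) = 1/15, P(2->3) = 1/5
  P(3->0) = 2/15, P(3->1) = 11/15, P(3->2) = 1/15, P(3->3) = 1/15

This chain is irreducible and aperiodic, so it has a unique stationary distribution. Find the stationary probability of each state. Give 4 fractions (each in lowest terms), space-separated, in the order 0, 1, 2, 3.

Answer: 583/3361 1854/3361 549/3361 375/3361

Derivation:
The stationary distribution satisfies pi = pi * P, i.e.:
  pi_0 = 1/5*pi_0 + 1/15*pi_1 + 8/15*pi_2 + 2/15*pi_3
  pi_1 = 2/5*pi_0 + 2/3*pi_1 + 1/5*pi_2 + 11/15*pi_3
  pi_2 = 1/5*pi_0 + 1/5*pi_1 + 1/15*pi_2 + 1/15*pi_3
  pi_3 = 1/5*pi_0 + 1/15*pi_1 + 1/5*pi_2 + 1/15*pi_3
with normalization: pi_0 + pi_1 + pi_2 + pi_3 = 1.

Using the first 3 balance equations plus normalization, the linear system A*pi = b is:
  [-4/5, 1/15, 8/15, 2/15] . pi = 0
  [2/5, -1/3, 1/5, 11/15] . pi = 0
  [1/5, 1/5, -14/15, 1/15] . pi = 0
  [1, 1, 1, 1] . pi = 1

Solving yields:
  pi_0 = 583/3361
  pi_1 = 1854/3361
  pi_2 = 549/3361
  pi_3 = 375/3361

Verification (pi * P):
  583/3361*1/5 + 1854/3361*1/15 + 549/3361*8/15 + 375/3361*2/15 = 583/3361 = pi_0  (ok)
  583/3361*2/5 + 1854/3361*2/3 + 549/3361*1/5 + 375/3361*11/15 = 1854/3361 = pi_1  (ok)
  583/3361*1/5 + 1854/3361*1/5 + 549/3361*1/15 + 375/3361*1/15 = 549/3361 = pi_2  (ok)
  583/3361*1/5 + 1854/3361*1/15 + 549/3361*1/5 + 375/3361*1/15 = 375/3361 = pi_3  (ok)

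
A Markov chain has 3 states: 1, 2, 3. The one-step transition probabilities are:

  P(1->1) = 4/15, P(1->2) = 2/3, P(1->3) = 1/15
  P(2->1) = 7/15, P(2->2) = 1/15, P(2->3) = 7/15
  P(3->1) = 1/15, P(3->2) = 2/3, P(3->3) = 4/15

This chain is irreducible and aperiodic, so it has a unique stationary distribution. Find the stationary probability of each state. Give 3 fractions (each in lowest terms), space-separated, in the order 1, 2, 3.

Answer: 7/24 5/12 7/24

Derivation:
The stationary distribution satisfies pi = pi * P, i.e.:
  pi_1 = 4/15*pi_1 + 7/15*pi_2 + 1/15*pi_3
  pi_2 = 2/3*pi_1 + 1/15*pi_2 + 2/3*pi_3
  pi_3 = 1/15*pi_1 + 7/15*pi_2 + 4/15*pi_3
with normalization: pi_1 + pi_2 + pi_3 = 1.

Using the first 2 balance equations plus normalization, the linear system A*pi = b is:
  [-11/15, 7/15, 1/15] . pi = 0
  [2/3, -14/15, 2/3] . pi = 0
  [1, 1, 1] . pi = 1

Solving yields:
  pi_1 = 7/24
  pi_2 = 5/12
  pi_3 = 7/24

Verification (pi * P):
  7/24*4/15 + 5/12*7/15 + 7/24*1/15 = 7/24 = pi_1  (ok)
  7/24*2/3 + 5/12*1/15 + 7/24*2/3 = 5/12 = pi_2  (ok)
  7/24*1/15 + 5/12*7/15 + 7/24*4/15 = 7/24 = pi_3  (ok)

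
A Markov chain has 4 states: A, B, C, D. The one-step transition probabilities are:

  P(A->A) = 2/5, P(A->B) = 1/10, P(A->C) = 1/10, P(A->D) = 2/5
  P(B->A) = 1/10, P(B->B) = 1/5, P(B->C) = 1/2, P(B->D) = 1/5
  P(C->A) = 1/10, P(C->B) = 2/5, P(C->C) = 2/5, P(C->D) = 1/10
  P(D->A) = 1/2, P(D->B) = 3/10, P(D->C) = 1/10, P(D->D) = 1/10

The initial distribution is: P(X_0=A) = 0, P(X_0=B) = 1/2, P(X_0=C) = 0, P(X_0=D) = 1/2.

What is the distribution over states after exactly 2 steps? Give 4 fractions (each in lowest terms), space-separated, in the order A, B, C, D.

Propagating the distribution step by step (d_{t+1} = d_t * P):
d_0 = (A=0, B=1/2, C=0, D=1/2)
  d_1[A] = 0*2/5 + 1/2*1/10 + 0*1/10 + 1/2*1/2 = 3/10
  d_1[B] = 0*1/10 + 1/2*1/5 + 0*2/5 + 1/2*3/10 = 1/4
  d_1[C] = 0*1/10 + 1/2*1/2 + 0*2/5 + 1/2*1/10 = 3/10
  d_1[D] = 0*2/5 + 1/2*1/5 + 0*1/10 + 1/2*1/10 = 3/20
d_1 = (A=3/10, B=1/4, C=3/10, D=3/20)
  d_2[A] = 3/10*2/5 + 1/4*1/10 + 3/10*1/10 + 3/20*1/2 = 1/4
  d_2[B] = 3/10*1/10 + 1/4*1/5 + 3/10*2/5 + 3/20*3/10 = 49/200
  d_2[C] = 3/10*1/10 + 1/4*1/2 + 3/10*2/5 + 3/20*1/10 = 29/100
  d_2[D] = 3/10*2/5 + 1/4*1/5 + 3/10*1/10 + 3/20*1/10 = 43/200
d_2 = (A=1/4, B=49/200, C=29/100, D=43/200)

Answer: 1/4 49/200 29/100 43/200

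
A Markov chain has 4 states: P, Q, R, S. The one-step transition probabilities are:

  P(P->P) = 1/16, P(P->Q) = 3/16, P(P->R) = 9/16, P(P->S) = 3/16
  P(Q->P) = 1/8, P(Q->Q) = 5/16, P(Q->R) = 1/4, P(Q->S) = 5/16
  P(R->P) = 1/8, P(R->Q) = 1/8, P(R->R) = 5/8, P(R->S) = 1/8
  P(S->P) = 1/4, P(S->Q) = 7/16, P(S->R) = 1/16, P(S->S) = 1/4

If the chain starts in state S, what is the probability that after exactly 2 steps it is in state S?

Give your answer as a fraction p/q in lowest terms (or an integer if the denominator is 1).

Computing P^2 by repeated multiplication:
P^1 =
  P: [1/16, 3/16, 9/16, 3/16]
  Q: [1/8, 5/16, 1/4, 5/16]
  R: [1/8, 1/8, 5/8, 1/8]
  S: [1/4, 7/16, 1/16, 1/4]
P^2 =
  P: [37/256, 57/256, 57/128, 3/16]
  Q: [5/32, 37/128, 83/256, 59/256]
  R: [17/128, 25/128, 1/2, 11/64]
  S: [9/64, 77/256, 39/128, 65/256]

(P^2)[S -> S] = 65/256

Answer: 65/256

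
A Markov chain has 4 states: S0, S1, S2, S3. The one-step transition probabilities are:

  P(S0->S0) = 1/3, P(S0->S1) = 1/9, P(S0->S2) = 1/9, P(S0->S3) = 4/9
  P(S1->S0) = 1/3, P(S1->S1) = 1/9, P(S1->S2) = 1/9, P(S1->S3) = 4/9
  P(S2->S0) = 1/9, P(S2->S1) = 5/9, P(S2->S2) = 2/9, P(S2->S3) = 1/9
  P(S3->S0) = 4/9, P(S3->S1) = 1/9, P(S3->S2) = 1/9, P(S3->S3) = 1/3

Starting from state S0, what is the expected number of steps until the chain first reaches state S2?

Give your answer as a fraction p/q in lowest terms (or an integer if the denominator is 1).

Let h_i = expected steps to first reach S2 from state i.
Boundary: h_S2 = 0.
First-step equations for the other states:
  h_S0 = 1 + 1/3*h_S0 + 1/9*h_S1 + 1/9*h_S2 + 4/9*h_S3
  h_S1 = 1 + 1/3*h_S0 + 1/9*h_S1 + 1/9*h_S2 + 4/9*h_S3
  h_S3 = 1 + 4/9*h_S0 + 1/9*h_S1 + 1/9*h_S2 + 1/3*h_S3

Substituting h_S2 = 0 and rearranging gives the linear system (I - Q) h = 1:
  [2/3, -1/9, -4/9] . (h_S0, h_S1, h_S3) = 1
  [-1/3, 8/9, -4/9] . (h_S0, h_S1, h_S3) = 1
  [-4/9, -1/9, 2/3] . (h_S0, h_S1, h_S3) = 1

Solving yields:
  h_S0 = 9
  h_S1 = 9
  h_S3 = 9

Starting state is S0, so the expected hitting time is h_S0 = 9.

Answer: 9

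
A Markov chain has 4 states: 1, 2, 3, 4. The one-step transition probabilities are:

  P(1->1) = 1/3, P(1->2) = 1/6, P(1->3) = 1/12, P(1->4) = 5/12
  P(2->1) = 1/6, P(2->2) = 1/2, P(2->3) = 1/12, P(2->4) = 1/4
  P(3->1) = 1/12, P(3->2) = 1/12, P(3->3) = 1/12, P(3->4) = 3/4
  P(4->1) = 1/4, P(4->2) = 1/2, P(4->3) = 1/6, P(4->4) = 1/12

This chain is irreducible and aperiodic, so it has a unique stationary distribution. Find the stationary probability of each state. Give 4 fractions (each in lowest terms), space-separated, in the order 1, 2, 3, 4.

The stationary distribution satisfies pi = pi * P, i.e.:
  pi_1 = 1/3*pi_1 + 1/6*pi_2 + 1/12*pi_3 + 1/4*pi_4
  pi_2 = 1/6*pi_1 + 1/2*pi_2 + 1/12*pi_3 + 1/2*pi_4
  pi_3 = 1/12*pi_1 + 1/12*pi_2 + 1/12*pi_3 + 1/6*pi_4
  pi_4 = 5/12*pi_1 + 1/4*pi_2 + 3/4*pi_3 + 1/12*pi_4
with normalization: pi_1 + pi_2 + pi_3 + pi_4 = 1.

Using the first 3 balance equations plus normalization, the linear system A*pi = b is:
  [-2/3, 1/6, 1/12, 1/4] . pi = 0
  [1/6, -1/2, 1/12, 1/2] . pi = 0
  [1/12, 1/12, -11/12, 1/6] . pi = 0
  [1, 1, 1, 1] . pi = 1

Solving yields:
  pi_1 = 349/1598
  pi_2 = 13/34
  pi_3 = 86/799
  pi_4 = 233/799

Verification (pi * P):
  349/1598*1/3 + 13/34*1/6 + 86/799*1/12 + 233/799*1/4 = 349/1598 = pi_1  (ok)
  349/1598*1/6 + 13/34*1/2 + 86/799*1/12 + 233/799*1/2 = 13/34 = pi_2  (ok)
  349/1598*1/12 + 13/34*1/12 + 86/799*1/12 + 233/799*1/6 = 86/799 = pi_3  (ok)
  349/1598*5/12 + 13/34*1/4 + 86/799*3/4 + 233/799*1/12 = 233/799 = pi_4  (ok)

Answer: 349/1598 13/34 86/799 233/799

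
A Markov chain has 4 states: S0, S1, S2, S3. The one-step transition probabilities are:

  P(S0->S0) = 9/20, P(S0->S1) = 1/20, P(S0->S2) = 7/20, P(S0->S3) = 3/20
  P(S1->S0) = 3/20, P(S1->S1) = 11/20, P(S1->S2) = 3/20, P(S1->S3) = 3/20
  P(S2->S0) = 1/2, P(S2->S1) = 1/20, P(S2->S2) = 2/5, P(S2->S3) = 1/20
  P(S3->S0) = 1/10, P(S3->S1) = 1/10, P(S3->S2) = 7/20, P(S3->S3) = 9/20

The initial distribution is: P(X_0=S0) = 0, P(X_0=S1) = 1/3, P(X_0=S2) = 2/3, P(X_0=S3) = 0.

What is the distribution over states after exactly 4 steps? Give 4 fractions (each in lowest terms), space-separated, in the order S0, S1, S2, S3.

Answer: 59023/160000 30539/240000 162719/480000 13189/80000

Derivation:
Propagating the distribution step by step (d_{t+1} = d_t * P):
d_0 = (S0=0, S1=1/3, S2=2/3, S3=0)
  d_1[S0] = 0*9/20 + 1/3*3/20 + 2/3*1/2 + 0*1/10 = 23/60
  d_1[S1] = 0*1/20 + 1/3*11/20 + 2/3*1/20 + 0*1/10 = 13/60
  d_1[S2] = 0*7/20 + 1/3*3/20 + 2/3*2/5 + 0*7/20 = 19/60
  d_1[S3] = 0*3/20 + 1/3*3/20 + 2/3*1/20 + 0*9/20 = 1/12
d_1 = (S0=23/60, S1=13/60, S2=19/60, S3=1/12)
  d_2[S0] = 23/60*9/20 + 13/60*3/20 + 19/60*1/2 + 1/12*1/10 = 223/600
  d_2[S1] = 23/60*1/20 + 13/60*11/20 + 19/60*1/20 + 1/12*1/10 = 13/80
  d_2[S2] = 23/60*7/20 + 13/60*3/20 + 19/60*2/5 + 1/12*7/20 = 129/400
  d_2[S3] = 23/60*3/20 + 13/60*3/20 + 19/60*1/20 + 1/12*9/20 = 43/300
d_2 = (S0=223/600, S1=13/80, S2=129/400, S3=43/300)
  d_3[S0] = 223/600*9/20 + 13/80*3/20 + 129/400*1/2 + 43/300*1/10 = 8813/24000
  d_3[S1] = 223/600*1/20 + 13/80*11/20 + 129/400*1/20 + 43/300*1/10 = 1661/12000
  d_3[S2] = 223/600*7/20 + 13/80*3/20 + 129/400*2/5 + 43/300*7/20 = 2669/8000
  d_3[S3] = 223/600*3/20 + 13/80*3/20 + 129/400*1/20 + 43/300*9/20 = 643/4000
d_3 = (S0=8813/24000, S1=1661/12000, S2=2669/8000, S3=643/4000)
  d_4[S0] = 8813/24000*9/20 + 1661/12000*3/20 + 2669/8000*1/2 + 643/4000*1/10 = 59023/160000
  d_4[S1] = 8813/24000*1/20 + 1661/12000*11/20 + 2669/8000*1/20 + 643/4000*1/10 = 30539/240000
  d_4[S2] = 8813/24000*7/20 + 1661/12000*3/20 + 2669/8000*2/5 + 643/4000*7/20 = 162719/480000
  d_4[S3] = 8813/24000*3/20 + 1661/12000*3/20 + 2669/8000*1/20 + 643/4000*9/20 = 13189/80000
d_4 = (S0=59023/160000, S1=30539/240000, S2=162719/480000, S3=13189/80000)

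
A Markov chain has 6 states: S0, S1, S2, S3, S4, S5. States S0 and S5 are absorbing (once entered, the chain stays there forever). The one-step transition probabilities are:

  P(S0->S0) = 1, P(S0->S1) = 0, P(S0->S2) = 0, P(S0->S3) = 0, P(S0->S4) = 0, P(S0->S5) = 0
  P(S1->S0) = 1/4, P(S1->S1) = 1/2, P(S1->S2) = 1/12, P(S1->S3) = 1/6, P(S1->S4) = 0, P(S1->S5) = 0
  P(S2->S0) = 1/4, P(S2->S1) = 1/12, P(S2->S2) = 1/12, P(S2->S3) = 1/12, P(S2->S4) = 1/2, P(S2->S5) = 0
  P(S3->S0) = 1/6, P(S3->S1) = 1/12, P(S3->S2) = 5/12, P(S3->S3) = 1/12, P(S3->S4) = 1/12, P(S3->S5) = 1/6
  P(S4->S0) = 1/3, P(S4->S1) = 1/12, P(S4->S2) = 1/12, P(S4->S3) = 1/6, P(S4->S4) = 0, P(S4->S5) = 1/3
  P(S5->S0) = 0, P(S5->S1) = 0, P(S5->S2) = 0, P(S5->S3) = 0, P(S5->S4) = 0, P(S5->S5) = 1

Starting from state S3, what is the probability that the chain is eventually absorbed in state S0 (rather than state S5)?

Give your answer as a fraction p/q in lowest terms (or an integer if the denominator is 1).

Answer: 4301/6781

Derivation:
Let a_i = P(absorbed in S0 | start in state i).
Boundary conditions: a_S0 = 1, a_S5 = 0.
For each transient state i, a_i = sum_j P(i->j) * a_j:
  a_S1 = 1/4*a_S0 + 1/2*a_S1 + 1/12*a_S2 + 1/6*a_S3 + 0*a_S4 + 0*a_S5
  a_S2 = 1/4*a_S0 + 1/12*a_S1 + 1/12*a_S2 + 1/12*a_S3 + 1/2*a_S4 + 0*a_S5
  a_S3 = 1/6*a_S0 + 1/12*a_S1 + 5/12*a_S2 + 1/12*a_S3 + 1/12*a_S4 + 1/6*a_S5
  a_S4 = 1/3*a_S0 + 1/12*a_S1 + 1/12*a_S2 + 1/6*a_S3 + 0*a_S4 + 1/3*a_S5

Substituting a_S0 = 1 and a_S5 = 0, rearrange to (I - Q) a = r where r[i] = P(i -> S0):
  [1/2, -1/12, -1/6, 0] . (a_S1, a_S2, a_S3, a_S4) = 1/4
  [-1/12, 11/12, -1/12, -1/2] . (a_S1, a_S2, a_S3, a_S4) = 1/4
  [-1/12, -5/12, 11/12, -1/12] . (a_S1, a_S2, a_S3, a_S4) = 1/6
  [-1/12, -1/12, -1/6, 1] . (a_S1, a_S2, a_S3, a_S4) = 1/3

Solving yields:
  a_S1 = 5633/6781
  a_S2 = 4853/6781
  a_S3 = 4301/6781
  a_S4 = 3851/6781

Starting state is S3, so the absorption probability is a_S3 = 4301/6781.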